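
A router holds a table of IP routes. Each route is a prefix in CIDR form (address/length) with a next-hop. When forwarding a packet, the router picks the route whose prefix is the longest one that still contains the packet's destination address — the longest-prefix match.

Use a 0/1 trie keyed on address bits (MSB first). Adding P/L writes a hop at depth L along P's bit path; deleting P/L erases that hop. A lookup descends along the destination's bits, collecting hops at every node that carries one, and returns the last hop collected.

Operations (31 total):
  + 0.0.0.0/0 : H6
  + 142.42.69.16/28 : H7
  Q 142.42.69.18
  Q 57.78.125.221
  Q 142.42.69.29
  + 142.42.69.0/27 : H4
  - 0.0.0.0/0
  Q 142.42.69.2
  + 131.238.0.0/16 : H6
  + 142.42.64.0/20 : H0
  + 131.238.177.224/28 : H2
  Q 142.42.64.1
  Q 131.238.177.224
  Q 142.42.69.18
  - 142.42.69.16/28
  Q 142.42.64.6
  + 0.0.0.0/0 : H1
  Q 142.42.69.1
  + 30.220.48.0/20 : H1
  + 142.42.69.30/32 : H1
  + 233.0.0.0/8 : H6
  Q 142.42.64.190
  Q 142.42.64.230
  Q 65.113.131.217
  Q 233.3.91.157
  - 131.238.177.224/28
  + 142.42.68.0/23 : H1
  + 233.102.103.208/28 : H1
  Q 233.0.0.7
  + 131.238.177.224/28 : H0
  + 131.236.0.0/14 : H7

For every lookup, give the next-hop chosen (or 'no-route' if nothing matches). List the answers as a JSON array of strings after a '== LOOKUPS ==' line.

Trace:
  add 0.0.0.0/0 -> H6 at depth 0
  add 142.42.69.16/28 -> H7 at depth 28
  Q 142.42.69.18: descend 1000111000101010010001010001 ; hops seen [H6,H7] ; pick H7
  Q 57.78.125.221: descend ε ; hops seen [H6] ; pick H6
  Q 142.42.69.29: descend 1000111000101010010001010001 ; hops seen [H6,H7] ; pick H7
  add 142.42.69.0/27 -> H4 at depth 27
  del 0.0.0.0/0 (clear depth 0)
  Q 142.42.69.2: descend 100011100010101001000101000 ; hops seen [H4] ; pick H4
  add 131.238.0.0/16 -> H6 at depth 16
  add 142.42.64.0/20 -> H0 at depth 20
  add 131.238.177.224/28 -> H2 at depth 28
  Q 142.42.64.1: descend 100011100010101001000 ; hops seen [H0] ; pick H0
  Q 131.238.177.224: descend 1000001111101110101100011110 ; hops seen [H6,H2] ; pick H2
  Q 142.42.69.18: descend 1000111000101010010001010001 ; hops seen [H0,H4,H7] ; pick H7
  del 142.42.69.16/28 (clear depth 28)
  Q 142.42.64.6: descend 100011100010101001000 ; hops seen [H0] ; pick H0
  add 0.0.0.0/0 -> H1 at depth 0
  Q 142.42.69.1: descend 100011100010101001000101000 ; hops seen [H1,H0,H4] ; pick H4
  add 30.220.48.0/20 -> H1 at depth 20
  add 142.42.69.30/32 -> H1 at depth 32
  add 233.0.0.0/8 -> H6 at depth 8
  Q 142.42.64.190: descend 100011100010101001000 ; hops seen [H1,H0] ; pick H0
  Q 142.42.64.230: descend 100011100010101001000 ; hops seen [H1,H0] ; pick H0
  Q 65.113.131.217: descend 0 ; hops seen [H1] ; pick H1
  Q 233.3.91.157: descend 11101001 ; hops seen [H1,H6] ; pick H6
  del 131.238.177.224/28 (clear depth 28)
  add 142.42.68.0/23 -> H1 at depth 23
  add 233.102.103.208/28 -> H1 at depth 28
  Q 233.0.0.7: descend 111010010 ; hops seen [H1,H6] ; pick H6
  add 131.238.177.224/28 -> H0 at depth 28
  add 131.236.0.0/14 -> H7 at depth 14

== LOOKUPS ==
["H7","H6","H7","H4","H0","H2","H7","H0","H4","H0","H0","H1","H6","H6"]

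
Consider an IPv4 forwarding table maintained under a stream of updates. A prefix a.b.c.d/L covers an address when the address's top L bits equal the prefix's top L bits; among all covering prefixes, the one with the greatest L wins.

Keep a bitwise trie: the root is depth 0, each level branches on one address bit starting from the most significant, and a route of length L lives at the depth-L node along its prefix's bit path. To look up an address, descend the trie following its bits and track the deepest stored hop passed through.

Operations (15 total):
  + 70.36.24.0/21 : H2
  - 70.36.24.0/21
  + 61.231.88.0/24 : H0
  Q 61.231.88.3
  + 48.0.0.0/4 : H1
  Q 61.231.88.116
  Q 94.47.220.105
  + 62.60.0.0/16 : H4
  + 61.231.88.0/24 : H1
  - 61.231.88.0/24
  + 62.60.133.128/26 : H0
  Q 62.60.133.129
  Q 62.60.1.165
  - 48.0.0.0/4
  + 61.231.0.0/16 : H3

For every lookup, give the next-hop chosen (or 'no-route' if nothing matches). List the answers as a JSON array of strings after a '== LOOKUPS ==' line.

Apply in order:
  add 70.36.24.0/21 -> H2 at depth 21
  - 70.36.24.0/21 clear@21
  add 61.231.88.0/24 -> H0 at depth 24
  ? 61.231.88.3  path d0:-→d1:-→d2:-→d3:-→d4:-→d5:-→d6:-→d7:-→d8:-→d9:-→d10:-→d11:-→d12:-→d13:-→d14:-→d15:-→d16:-→d17:-→d18:-→d19:-→d20:-→d21:-→d22:-→d23:-→d24:H0  best=H0
  add 48.0.0.0/4 -> H1 at depth 4
  ? 61.231.88.116  path d0:-→d1:-→d2:-→d3:-→d4:H1→d5:-→d6:-→d7:-→d8:-→d9:-→d10:-→d11:-→d12:-→d13:-→d14:-→d15:-→d16:-→d17:-→d18:-→d19:-→d20:-→d21:-→d22:-→d23:-→d24:H0  best=H0
  ? 94.47.220.105  path d0:-→d1:-→d2:-→d3:-  best=no-route
  add 62.60.0.0/16 -> H4 at depth 16
  add 61.231.88.0/24 -> H1 at depth 24
  - 61.231.88.0/24 clear@24
  add 62.60.133.128/26 -> H0 at depth 26
  ? 62.60.133.129  path d0:-→d1:-→d2:-→d3:-→d4:H1→d5:-→d6:-→d7:-→d8:-→d9:-→d10:-→d11:-→d12:-→d13:-→d14:-→d15:-→d16:H4→d17:-→d18:-→d19:-→d20:-→d21:-→d22:-→d23:-→d24:-→d25:-→d26:H0  best=H0
  ? 62.60.1.165  path d0:-→d1:-→d2:-→d3:-→d4:H1→d5:-→d6:-→d7:-→d8:-→d9:-→d10:-→d11:-→d12:-→d13:-→d14:-→d15:-→d16:H4  best=H4
  - 48.0.0.0/4 clear@4
  add 61.231.0.0/16 -> H3 at depth 16

== LOOKUPS ==
["H0","H0","no-route","H0","H4"]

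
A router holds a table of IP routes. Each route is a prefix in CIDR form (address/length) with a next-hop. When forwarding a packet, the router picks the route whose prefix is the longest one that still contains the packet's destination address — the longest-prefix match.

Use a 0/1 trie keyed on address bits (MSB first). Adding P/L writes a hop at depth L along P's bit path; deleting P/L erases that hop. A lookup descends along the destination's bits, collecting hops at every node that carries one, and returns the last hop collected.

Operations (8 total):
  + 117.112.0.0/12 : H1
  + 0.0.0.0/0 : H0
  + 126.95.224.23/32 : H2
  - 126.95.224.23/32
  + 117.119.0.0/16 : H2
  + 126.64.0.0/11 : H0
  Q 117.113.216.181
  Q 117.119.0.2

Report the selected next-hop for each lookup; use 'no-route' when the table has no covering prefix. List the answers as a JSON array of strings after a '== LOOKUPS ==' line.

Trace:
  + 117.112.0.0/12 (H1) depth=12
  + 0.0.0.0/0 (H0) depth=0
  + 126.95.224.23/32 (H2) depth=32
  del 126.95.224.23/32 (clear depth 32)
  + 117.119.0.0/16 (H2) depth=16
  + 126.64.0.0/11 (H0) depth=11
  Q 117.113.216.181: descend 0111010101110 ; hops seen [H0,H1] ; pick H1
  Q 117.119.0.2: descend 0111010101110111 ; hops seen [H0,H1,H2] ; pick H2

== LOOKUPS ==
["H1","H2"]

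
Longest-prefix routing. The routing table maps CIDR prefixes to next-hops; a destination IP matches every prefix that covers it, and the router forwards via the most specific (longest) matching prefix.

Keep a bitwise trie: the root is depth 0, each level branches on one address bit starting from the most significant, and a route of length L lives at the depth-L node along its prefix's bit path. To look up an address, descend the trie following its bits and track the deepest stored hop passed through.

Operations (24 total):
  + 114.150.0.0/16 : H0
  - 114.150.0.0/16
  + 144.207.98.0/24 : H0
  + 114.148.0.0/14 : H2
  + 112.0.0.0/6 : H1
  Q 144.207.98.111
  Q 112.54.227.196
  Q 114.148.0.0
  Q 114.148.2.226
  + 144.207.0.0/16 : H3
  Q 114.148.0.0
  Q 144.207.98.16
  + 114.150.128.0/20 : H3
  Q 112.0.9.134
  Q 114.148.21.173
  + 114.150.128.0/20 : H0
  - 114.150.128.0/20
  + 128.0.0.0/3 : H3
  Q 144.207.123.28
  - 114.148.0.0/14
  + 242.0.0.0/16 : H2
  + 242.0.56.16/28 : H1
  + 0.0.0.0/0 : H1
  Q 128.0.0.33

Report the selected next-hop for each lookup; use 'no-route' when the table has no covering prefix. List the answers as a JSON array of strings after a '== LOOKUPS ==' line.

Apply in order:
  + 114.150.0.0/16 (H0) depth=16
  del 114.150.0.0/16 (clear depth 16)
  + 144.207.98.0/24 (H0) depth=24
  + 114.148.0.0/14 (H2) depth=14
  + 112.0.0.0/6 (H1) depth=6
  lookup 144.207.98.111: bits 100100001100111101100010 walk d0:-→d1:-→d2:-→d3:-→d4:-→d5:-→d6:-→d7:-→d8:-→d9:-→d10:-→d11:-→d12:-→d13:-→d14:-→d15:-→d16:-→d17:-→d18:-→d19:-→d20:-→d21:-→d22:-→d23:-→d24:H0 -> H0
  lookup 112.54.227.196: bits 011100 walk d0:-→d1:-→d2:-→d3:-→d4:-→d5:-→d6:H1 -> H1
  lookup 114.148.0.0: bits 01110010100101 walk d0:-→d1:-→d2:-→d3:-→d4:-→d5:-→d6:H1→d7:-→d8:-→d9:-→d10:-→d11:-→d12:-→d13:-→d14:H2 -> H2
  lookup 114.148.2.226: bits 01110010100101 walk d0:-→d1:-→d2:-→d3:-→d4:-→d5:-→d6:H1→d7:-→d8:-→d9:-→d10:-→d11:-→d12:-→d13:-→d14:H2 -> H2
  + 144.207.0.0/16 (H3) depth=16
  lookup 114.148.0.0: bits 01110010100101 walk d0:-→d1:-→d2:-→d3:-→d4:-→d5:-→d6:H1→d7:-→d8:-→d9:-→d10:-→d11:-→d12:-→d13:-→d14:H2 -> H2
  lookup 144.207.98.16: bits 100100001100111101100010 walk d0:-→d1:-→d2:-→d3:-→d4:-→d5:-→d6:-→d7:-→d8:-→d9:-→d10:-→d11:-→d12:-→d13:-→d14:-→d15:-→d16:H3→d17:-→d18:-→d19:-→d20:-→d21:-→d22:-→d23:-→d24:H0 -> H0
  + 114.150.128.0/20 (H3) depth=20
  lookup 112.0.9.134: bits 011100 walk d0:-→d1:-→d2:-→d3:-→d4:-→d5:-→d6:H1 -> H1
  lookup 114.148.21.173: bits 01110010100101 walk d0:-→d1:-→d2:-→d3:-→d4:-→d5:-→d6:H1→d7:-→d8:-→d9:-→d10:-→d11:-→d12:-→d13:-→d14:H2 -> H2
  + 114.150.128.0/20 (H0) depth=20
  del 114.150.128.0/20 (clear depth 20)
  + 128.0.0.0/3 (H3) depth=3
  lookup 144.207.123.28: bits 1001000011001111011 walk d0:-→d1:-→d2:-→d3:H3→d4:-→d5:-→d6:-→d7:-→d8:-→d9:-→d10:-→d11:-→d12:-→d13:-→d14:-→d15:-→d16:H3→d17:-→d18:-→d19:- -> H3
  del 114.148.0.0/14 (clear depth 14)
  + 242.0.0.0/16 (H2) depth=16
  + 242.0.56.16/28 (H1) depth=28
  + 0.0.0.0/0 (H1) depth=0
  lookup 128.0.0.33: bits 100 walk d0:H1→d1:-→d2:-→d3:H3 -> H3

== LOOKUPS ==
["H0","H1","H2","H2","H2","H0","H1","H2","H3","H3"]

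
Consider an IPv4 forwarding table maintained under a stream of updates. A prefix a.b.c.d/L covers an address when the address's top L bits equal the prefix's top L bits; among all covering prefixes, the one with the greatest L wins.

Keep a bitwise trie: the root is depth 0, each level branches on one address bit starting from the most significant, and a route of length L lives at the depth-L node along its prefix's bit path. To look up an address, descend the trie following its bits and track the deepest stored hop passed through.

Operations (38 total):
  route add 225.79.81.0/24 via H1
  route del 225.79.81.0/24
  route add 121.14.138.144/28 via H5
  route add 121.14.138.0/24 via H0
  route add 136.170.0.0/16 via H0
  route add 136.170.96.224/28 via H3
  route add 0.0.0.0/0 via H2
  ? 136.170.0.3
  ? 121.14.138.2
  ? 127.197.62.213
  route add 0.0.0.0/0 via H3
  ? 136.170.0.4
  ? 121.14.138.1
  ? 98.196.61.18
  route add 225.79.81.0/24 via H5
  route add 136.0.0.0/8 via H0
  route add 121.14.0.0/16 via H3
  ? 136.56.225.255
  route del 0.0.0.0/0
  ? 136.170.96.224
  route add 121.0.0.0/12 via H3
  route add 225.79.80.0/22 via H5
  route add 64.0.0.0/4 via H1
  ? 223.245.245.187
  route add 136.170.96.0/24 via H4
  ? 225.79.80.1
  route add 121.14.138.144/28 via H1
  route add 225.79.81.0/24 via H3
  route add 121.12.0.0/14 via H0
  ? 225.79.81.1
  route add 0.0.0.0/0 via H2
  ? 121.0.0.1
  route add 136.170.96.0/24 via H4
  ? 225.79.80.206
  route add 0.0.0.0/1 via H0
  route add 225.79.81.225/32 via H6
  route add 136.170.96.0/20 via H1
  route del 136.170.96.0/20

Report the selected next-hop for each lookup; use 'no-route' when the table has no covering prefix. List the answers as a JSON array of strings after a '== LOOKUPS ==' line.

Trace:
  + 225.79.81.0/24 (H1) depth=24
  del 225.79.81.0/24 (clear depth 24)
  + 121.14.138.144/28 (H5) depth=28
  + 121.14.138.0/24 (H0) depth=24
  + 136.170.0.0/16 (H0) depth=16
  + 136.170.96.224/28 (H3) depth=28
  + 0.0.0.0/0 (H2) depth=0
  lookup 136.170.0.3: bits 10001000101010100 walk d0:H2→d1:-→d2:-→d3:-→d4:-→d5:-→d6:-→d7:-→d8:-→d9:-→d10:-→d11:-→d12:-→d13:-→d14:-→d15:-→d16:H0→d17:- -> H0
  lookup 121.14.138.2: bits 011110010000111010001010 walk d0:H2→d1:-→d2:-→d3:-→d4:-→d5:-→d6:-→d7:-→d8:-→d9:-→d10:-→d11:-→d12:-→d13:-→d14:-→d15:-→d16:-→d17:-→d18:-→d19:-→d20:-→d21:-→d22:-→d23:-→d24:H0 -> H0
  lookup 127.197.62.213: bits 01111 walk d0:H2→d1:-→d2:-→d3:-→d4:-→d5:- -> H2
  + 0.0.0.0/0 (H3) depth=0
  lookup 136.170.0.4: bits 10001000101010100 walk d0:H3→d1:-→d2:-→d3:-→d4:-→d5:-→d6:-→d7:-→d8:-→d9:-→d10:-→d11:-→d12:-→d13:-→d14:-→d15:-→d16:H0→d17:- -> H0
  lookup 121.14.138.1: bits 011110010000111010001010 walk d0:H3→d1:-→d2:-→d3:-→d4:-→d5:-→d6:-→d7:-→d8:-→d9:-→d10:-→d11:-→d12:-→d13:-→d14:-→d15:-→d16:-→d17:-→d18:-→d19:-→d20:-→d21:-→d22:-→d23:-→d24:H0 -> H0
  lookup 98.196.61.18: bits 011 walk d0:H3→d1:-→d2:-→d3:- -> H3
  + 225.79.81.0/24 (H5) depth=24
  + 136.0.0.0/8 (H0) depth=8
  + 121.14.0.0/16 (H3) depth=16
  lookup 136.56.225.255: bits 10001000 walk d0:H3→d1:-→d2:-→d3:-→d4:-→d5:-→d6:-→d7:-→d8:H0 -> H0
  del 0.0.0.0/0 (clear depth 0)
  lookup 136.170.96.224: bits 1000100010101010011000001110 walk d0:-→d1:-→d2:-→d3:-→d4:-→d5:-→d6:-→d7:-→d8:H0→d9:-→d10:-→d11:-→d12:-→d13:-→d14:-→d15:-→d16:H0→d17:-→d18:-→d19:-→d20:-→d21:-→d22:-→d23:-→d24:-→d25:-→d26:-→d27:-→d28:H3 -> H3
  + 121.0.0.0/12 (H3) depth=12
  + 225.79.80.0/22 (H5) depth=22
  + 64.0.0.0/4 (H1) depth=4
  lookup 223.245.245.187: bits 11 walk d0:-→d1:-→d2:- -> no-route
  + 136.170.96.0/24 (H4) depth=24
  lookup 225.79.80.1: bits 11100001010011110101000 walk d0:-→d1:-→d2:-→d3:-→d4:-→d5:-→d6:-→d7:-→d8:-→d9:-→d10:-→d11:-→d12:-→d13:-→d14:-→d15:-→d16:-→d17:-→d18:-→d19:-→d20:-→d21:-→d22:H5→d23:- -> H5
  + 121.14.138.144/28 (H1) depth=28
  + 225.79.81.0/24 (H3) depth=24
  + 121.12.0.0/14 (H0) depth=14
  lookup 225.79.81.1: bits 111000010100111101010001 walk d0:-→d1:-→d2:-→d3:-→d4:-→d5:-→d6:-→d7:-→d8:-→d9:-→d10:-→d11:-→d12:-→d13:-→d14:-→d15:-→d16:-→d17:-→d18:-→d19:-→d20:-→d21:-→d22:H5→d23:-→d24:H3 -> H3
  + 0.0.0.0/0 (H2) depth=0
  lookup 121.0.0.1: bits 011110010000 walk d0:H2→d1:-→d2:-→d3:-→d4:-→d5:-→d6:-→d7:-→d8:-→d9:-→d10:-→d11:-→d12:H3 -> H3
  + 136.170.96.0/24 (H4) depth=24
  lookup 225.79.80.206: bits 11100001010011110101000 walk d0:H2→d1:-→d2:-→d3:-→d4:-→d5:-→d6:-→d7:-→d8:-→d9:-→d10:-→d11:-→d12:-→d13:-→d14:-→d15:-→d16:-→d17:-→d18:-→d19:-→d20:-→d21:-→d22:H5→d23:- -> H5
  + 0.0.0.0/1 (H0) depth=1
  + 225.79.81.225/32 (H6) depth=32
  + 136.170.96.0/20 (H1) depth=20
  del 136.170.96.0/20 (clear depth 20)

== LOOKUPS ==
["H0","H0","H2","H0","H0","H3","H0","H3","no-route","H5","H3","H3","H5"]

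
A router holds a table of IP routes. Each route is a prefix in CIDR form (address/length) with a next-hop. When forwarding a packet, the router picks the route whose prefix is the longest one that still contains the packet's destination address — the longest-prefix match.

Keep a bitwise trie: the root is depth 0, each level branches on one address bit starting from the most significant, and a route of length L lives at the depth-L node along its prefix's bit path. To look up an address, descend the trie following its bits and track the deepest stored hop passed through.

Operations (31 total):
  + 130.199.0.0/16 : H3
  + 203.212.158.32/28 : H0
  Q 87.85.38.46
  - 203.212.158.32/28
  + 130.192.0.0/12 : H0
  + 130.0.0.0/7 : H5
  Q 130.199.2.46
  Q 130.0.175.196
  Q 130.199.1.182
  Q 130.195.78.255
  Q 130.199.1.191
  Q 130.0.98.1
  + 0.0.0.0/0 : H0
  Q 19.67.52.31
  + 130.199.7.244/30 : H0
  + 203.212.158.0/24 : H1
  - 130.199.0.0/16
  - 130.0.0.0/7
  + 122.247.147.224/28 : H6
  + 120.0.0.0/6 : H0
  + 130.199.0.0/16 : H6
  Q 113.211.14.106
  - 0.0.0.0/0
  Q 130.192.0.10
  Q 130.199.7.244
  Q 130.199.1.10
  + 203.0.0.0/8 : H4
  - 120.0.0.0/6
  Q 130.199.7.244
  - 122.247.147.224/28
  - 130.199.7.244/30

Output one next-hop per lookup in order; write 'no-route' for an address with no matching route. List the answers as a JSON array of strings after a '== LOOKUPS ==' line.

Apply in order:
  add 130.199.0.0/16 -> H3 at depth 16
  add 203.212.158.32/28 -> H0 at depth 28
  ? 87.85.38.46  path d0:-  best=no-route
  - 203.212.158.32/28 clear@28
  add 130.192.0.0/12 -> H0 at depth 12
  add 130.0.0.0/7 -> H5 at depth 7
  ? 130.199.2.46  path d0:-→d1:-→d2:-→d3:-→d4:-→d5:-→d6:-→d7:H5→d8:-→d9:-→d10:-→d11:-→d12:H0→d13:-→d14:-→d15:-→d16:H3  best=H3
  ? 130.0.175.196  path d0:-→d1:-→d2:-→d3:-→d4:-→d5:-→d6:-→d7:H5→d8:-  best=H5
  ? 130.199.1.182  path d0:-→d1:-→d2:-→d3:-→d4:-→d5:-→d6:-→d7:H5→d8:-→d9:-→d10:-→d11:-→d12:H0→d13:-→d14:-→d15:-→d16:H3  best=H3
  ? 130.195.78.255  path d0:-→d1:-→d2:-→d3:-→d4:-→d5:-→d6:-→d7:H5→d8:-→d9:-→d10:-→d11:-→d12:H0→d13:-  best=H0
  ? 130.199.1.191  path d0:-→d1:-→d2:-→d3:-→d4:-→d5:-→d6:-→d7:H5→d8:-→d9:-→d10:-→d11:-→d12:H0→d13:-→d14:-→d15:-→d16:H3  best=H3
  ? 130.0.98.1  path d0:-→d1:-→d2:-→d3:-→d4:-→d5:-→d6:-→d7:H5→d8:-  best=H5
  add 0.0.0.0/0 -> H0 at depth 0
  ? 19.67.52.31  path d0:H0  best=H0
  add 130.199.7.244/30 -> H0 at depth 30
  add 203.212.158.0/24 -> H1 at depth 24
  - 130.199.0.0/16 clear@16
  - 130.0.0.0/7 clear@7
  add 122.247.147.224/28 -> H6 at depth 28
  add 120.0.0.0/6 -> H0 at depth 6
  add 130.199.0.0/16 -> H6 at depth 16
  ? 113.211.14.106  path d0:H0→d1:-→d2:-→d3:-→d4:-  best=H0
  - 0.0.0.0/0 clear@0
  ? 130.192.0.10  path d0:-→d1:-→d2:-→d3:-→d4:-→d5:-→d6:-→d7:-→d8:-→d9:-→d10:-→d11:-→d12:H0→d13:-  best=H0
  ? 130.199.7.244  path d0:-→d1:-→d2:-→d3:-→d4:-→d5:-→d6:-→d7:-→d8:-→d9:-→d10:-→d11:-→d12:H0→d13:-→d14:-→d15:-→d16:H6→d17:-→d18:-→d19:-→d20:-→d21:-→d22:-→d23:-→d24:-→d25:-→d26:-→d27:-→d28:-→d29:-→d30:H0  best=H0
  ? 130.199.1.10  path d0:-→d1:-→d2:-→d3:-→d4:-→d5:-→d6:-→d7:-→d8:-→d9:-→d10:-→d11:-→d12:H0→d13:-→d14:-→d15:-→d16:H6→d17:-→d18:-→d19:-→d20:-→d21:-  best=H6
  add 203.0.0.0/8 -> H4 at depth 8
  - 120.0.0.0/6 clear@6
  ? 130.199.7.244  path d0:-→d1:-→d2:-→d3:-→d4:-→d5:-→d6:-→d7:-→d8:-→d9:-→d10:-→d11:-→d12:H0→d13:-→d14:-→d15:-→d16:H6→d17:-→d18:-→d19:-→d20:-→d21:-→d22:-→d23:-→d24:-→d25:-→d26:-→d27:-→d28:-→d29:-→d30:H0  best=H0
  - 122.247.147.224/28 clear@28
  - 130.199.7.244/30 clear@30

== LOOKUPS ==
["no-route","H3","H5","H3","H0","H3","H5","H0","H0","H0","H0","H6","H0"]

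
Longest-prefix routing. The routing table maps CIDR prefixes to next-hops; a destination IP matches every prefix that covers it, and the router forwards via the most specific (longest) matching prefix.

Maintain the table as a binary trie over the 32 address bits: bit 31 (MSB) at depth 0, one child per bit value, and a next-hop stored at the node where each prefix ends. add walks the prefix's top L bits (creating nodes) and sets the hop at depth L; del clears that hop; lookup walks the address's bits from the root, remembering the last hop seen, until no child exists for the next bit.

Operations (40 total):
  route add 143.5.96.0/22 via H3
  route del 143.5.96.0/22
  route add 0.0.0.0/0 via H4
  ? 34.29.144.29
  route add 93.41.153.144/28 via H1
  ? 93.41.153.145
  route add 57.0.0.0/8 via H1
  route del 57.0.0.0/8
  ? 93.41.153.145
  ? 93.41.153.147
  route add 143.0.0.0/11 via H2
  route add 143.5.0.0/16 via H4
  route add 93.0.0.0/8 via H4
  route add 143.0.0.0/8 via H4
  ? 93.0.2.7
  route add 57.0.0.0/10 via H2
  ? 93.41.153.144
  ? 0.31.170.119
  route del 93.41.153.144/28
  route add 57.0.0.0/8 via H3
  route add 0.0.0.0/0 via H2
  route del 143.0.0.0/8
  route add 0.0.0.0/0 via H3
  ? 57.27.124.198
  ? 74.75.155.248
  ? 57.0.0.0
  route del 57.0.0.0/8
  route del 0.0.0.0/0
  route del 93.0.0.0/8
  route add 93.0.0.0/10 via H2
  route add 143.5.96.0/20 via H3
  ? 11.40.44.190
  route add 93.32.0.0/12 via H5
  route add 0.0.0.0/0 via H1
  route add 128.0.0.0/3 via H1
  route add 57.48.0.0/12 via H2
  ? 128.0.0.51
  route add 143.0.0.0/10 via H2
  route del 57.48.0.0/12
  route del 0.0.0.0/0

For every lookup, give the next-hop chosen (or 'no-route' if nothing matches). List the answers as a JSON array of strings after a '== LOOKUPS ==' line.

Apply in order:
  + 143.5.96.0/22 (H3) depth=22
  - 143.5.96.0/22 clear@22
  + 0.0.0.0/0 (H4) depth=0
  ? 34.29.144.29  path d0:H4  best=H4
  + 93.41.153.144/28 (H1) depth=28
  ? 93.41.153.145  path d0:H4→d1:-→d2:-→d3:-→d4:-→d5:-→d6:-→d7:-→d8:-→d9:-→d10:-→d11:-→d12:-→d13:-→d14:-→d15:-→d16:-→d17:-→d18:-→d19:-→d20:-→d21:-→d22:-→d23:-→d24:-→d25:-→d26:-→d27:-→d28:H1  best=H1
  + 57.0.0.0/8 (H1) depth=8
  - 57.0.0.0/8 clear@8
  ? 93.41.153.145  path d0:H4→d1:-→d2:-→d3:-→d4:-→d5:-→d6:-→d7:-→d8:-→d9:-→d10:-→d11:-→d12:-→d13:-→d14:-→d15:-→d16:-→d17:-→d18:-→d19:-→d20:-→d21:-→d22:-→d23:-→d24:-→d25:-→d26:-→d27:-→d28:H1  best=H1
  ? 93.41.153.147  path d0:H4→d1:-→d2:-→d3:-→d4:-→d5:-→d6:-→d7:-→d8:-→d9:-→d10:-→d11:-→d12:-→d13:-→d14:-→d15:-→d16:-→d17:-→d18:-→d19:-→d20:-→d21:-→d22:-→d23:-→d24:-→d25:-→d26:-→d27:-→d28:H1  best=H1
  + 143.0.0.0/11 (H2) depth=11
  + 143.5.0.0/16 (H4) depth=16
  + 93.0.0.0/8 (H4) depth=8
  + 143.0.0.0/8 (H4) depth=8
  ? 93.0.2.7  path d0:H4→d1:-→d2:-→d3:-→d4:-→d5:-→d6:-→d7:-→d8:H4→d9:-→d10:-  best=H4
  + 57.0.0.0/10 (H2) depth=10
  ? 93.41.153.144  path d0:H4→d1:-→d2:-→d3:-→d4:-→d5:-→d6:-→d7:-→d8:H4→d9:-→d10:-→d11:-→d12:-→d13:-→d14:-→d15:-→d16:-→d17:-→d18:-→d19:-→d20:-→d21:-→d22:-→d23:-→d24:-→d25:-→d26:-→d27:-→d28:H1  best=H1
  ? 0.31.170.119  path d0:H4→d1:-→d2:-  best=H4
  - 93.41.153.144/28 clear@28
  + 57.0.0.0/8 (H3) depth=8
  + 0.0.0.0/0 (H2) depth=0
  - 143.0.0.0/8 clear@8
  + 0.0.0.0/0 (H3) depth=0
  ? 57.27.124.198  path d0:H3→d1:-→d2:-→d3:-→d4:-→d5:-→d6:-→d7:-→d8:H3→d9:-→d10:H2  best=H2
  ? 74.75.155.248  path d0:H3→d1:-→d2:-→d3:-  best=H3
  ? 57.0.0.0  path d0:H3→d1:-→d2:-→d3:-→d4:-→d5:-→d6:-→d7:-→d8:H3→d9:-→d10:H2  best=H2
  - 57.0.0.0/8 clear@8
  - 0.0.0.0/0 clear@0
  - 93.0.0.0/8 clear@8
  + 93.0.0.0/10 (H2) depth=10
  + 143.5.96.0/20 (H3) depth=20
  ? 11.40.44.190  path d0:-→d1:-→d2:-  best=no-route
  + 93.32.0.0/12 (H5) depth=12
  + 0.0.0.0/0 (H1) depth=0
  + 128.0.0.0/3 (H1) depth=3
  + 57.48.0.0/12 (H2) depth=12
  ? 128.0.0.51  path d0:H1→d1:-→d2:-→d3:H1→d4:-  best=H1
  + 143.0.0.0/10 (H2) depth=10
  - 57.48.0.0/12 clear@12
  - 0.0.0.0/0 clear@0

== LOOKUPS ==
["H4","H1","H1","H1","H4","H1","H4","H2","H3","H2","no-route","H1"]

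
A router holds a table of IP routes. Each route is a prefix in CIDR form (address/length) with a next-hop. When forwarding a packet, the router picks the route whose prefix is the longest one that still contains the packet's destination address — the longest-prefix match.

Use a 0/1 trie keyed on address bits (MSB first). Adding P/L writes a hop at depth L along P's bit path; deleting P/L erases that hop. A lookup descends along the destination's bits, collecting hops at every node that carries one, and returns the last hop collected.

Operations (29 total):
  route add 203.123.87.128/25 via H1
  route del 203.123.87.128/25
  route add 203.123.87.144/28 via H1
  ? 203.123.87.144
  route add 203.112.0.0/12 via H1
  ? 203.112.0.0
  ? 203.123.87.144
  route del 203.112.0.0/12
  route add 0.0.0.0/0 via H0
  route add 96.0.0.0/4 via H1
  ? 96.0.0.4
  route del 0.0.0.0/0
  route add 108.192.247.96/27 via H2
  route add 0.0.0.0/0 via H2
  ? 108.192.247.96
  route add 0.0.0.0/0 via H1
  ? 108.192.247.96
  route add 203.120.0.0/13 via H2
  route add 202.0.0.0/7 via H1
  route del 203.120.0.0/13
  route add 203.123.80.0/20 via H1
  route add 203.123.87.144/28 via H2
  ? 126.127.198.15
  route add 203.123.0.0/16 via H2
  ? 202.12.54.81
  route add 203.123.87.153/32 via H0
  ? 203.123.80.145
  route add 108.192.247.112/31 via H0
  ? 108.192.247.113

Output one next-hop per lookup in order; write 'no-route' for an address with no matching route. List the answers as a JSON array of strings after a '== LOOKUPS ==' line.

Process each operation:
  add 203.123.87.128/25 -> H1 at depth 25
  - 203.123.87.128/25 clear@25
  add 203.123.87.144/28 -> H1 at depth 28
  Q 203.123.87.144: descend 1100101101111011010101111001 ; hops seen [H1] ; pick H1
  add 203.112.0.0/12 -> H1 at depth 12
  Q 203.112.0.0: descend 110010110111 ; hops seen [H1] ; pick H1
  Q 203.123.87.144: descend 1100101101111011010101111001 ; hops seen [H1,H1] ; pick H1
  - 203.112.0.0/12 clear@12
  add 0.0.0.0/0 -> H0 at depth 0
  add 96.0.0.0/4 -> H1 at depth 4
  Q 96.0.0.4: descend 0110 ; hops seen [H0,H1] ; pick H1
  - 0.0.0.0/0 clear@0
  add 108.192.247.96/27 -> H2 at depth 27
  add 0.0.0.0/0 -> H2 at depth 0
  Q 108.192.247.96: descend 011011001100000011110111011 ; hops seen [H2,H1,H2] ; pick H2
  add 0.0.0.0/0 -> H1 at depth 0
  Q 108.192.247.96: descend 011011001100000011110111011 ; hops seen [H1,H1,H2] ; pick H2
  add 203.120.0.0/13 -> H2 at depth 13
  add 202.0.0.0/7 -> H1 at depth 7
  - 203.120.0.0/13 clear@13
  add 203.123.80.0/20 -> H1 at depth 20
  add 203.123.87.144/28 -> H2 at depth 28
  Q 126.127.198.15: descend 011 ; hops seen [H1] ; pick H1
  add 203.123.0.0/16 -> H2 at depth 16
  Q 202.12.54.81: descend 1100101 ; hops seen [H1,H1] ; pick H1
  add 203.123.87.153/32 -> H0 at depth 32
  Q 203.123.80.145: descend 110010110111101101010 ; hops seen [H1,H1,H2,H1] ; pick H1
  add 108.192.247.112/31 -> H0 at depth 31
  Q 108.192.247.113: descend 0110110011000000111101110111000 ; hops seen [H1,H1,H2,H0] ; pick H0

== LOOKUPS ==
["H1","H1","H1","H1","H2","H2","H1","H1","H1","H0"]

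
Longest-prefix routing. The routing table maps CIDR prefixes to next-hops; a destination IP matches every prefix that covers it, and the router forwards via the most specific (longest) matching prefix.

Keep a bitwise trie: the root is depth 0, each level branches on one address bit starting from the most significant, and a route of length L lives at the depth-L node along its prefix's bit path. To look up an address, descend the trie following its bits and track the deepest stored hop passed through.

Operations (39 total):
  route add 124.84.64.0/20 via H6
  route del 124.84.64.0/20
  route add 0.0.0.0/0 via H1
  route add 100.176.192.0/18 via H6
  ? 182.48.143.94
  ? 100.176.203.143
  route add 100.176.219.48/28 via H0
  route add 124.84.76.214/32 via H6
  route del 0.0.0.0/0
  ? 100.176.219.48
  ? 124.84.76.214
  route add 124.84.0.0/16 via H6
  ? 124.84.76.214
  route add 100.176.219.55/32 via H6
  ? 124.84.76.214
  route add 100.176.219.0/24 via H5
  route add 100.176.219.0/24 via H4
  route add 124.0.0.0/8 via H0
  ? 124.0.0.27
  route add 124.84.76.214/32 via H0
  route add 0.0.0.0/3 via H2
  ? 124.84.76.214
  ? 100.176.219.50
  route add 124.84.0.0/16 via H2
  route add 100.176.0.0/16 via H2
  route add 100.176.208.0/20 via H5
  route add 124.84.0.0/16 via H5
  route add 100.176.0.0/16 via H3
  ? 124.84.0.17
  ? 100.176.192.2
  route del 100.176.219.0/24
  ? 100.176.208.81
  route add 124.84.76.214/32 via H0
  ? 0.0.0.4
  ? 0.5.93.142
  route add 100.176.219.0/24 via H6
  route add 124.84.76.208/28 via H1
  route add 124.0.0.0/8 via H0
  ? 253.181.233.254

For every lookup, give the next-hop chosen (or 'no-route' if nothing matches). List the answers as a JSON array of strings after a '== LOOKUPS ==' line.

Apply in order:
  add 124.84.64.0/20 -> H6 at depth 20
  del 124.84.64.0/20 (clear depth 20)
  add 0.0.0.0/0 -> H1 at depth 0
  add 100.176.192.0/18 -> H6 at depth 18
  lookup 182.48.143.94: bits ε walk d0:H1 -> H1
  lookup 100.176.203.143: bits 011001001011000011 walk d0:H1→d1:-→d2:-→d3:-→d4:-→d5:-→d6:-→d7:-→d8:-→d9:-→d10:-→d11:-→d12:-→d13:-→d14:-→d15:-→d16:-→d17:-→d18:H6 -> H6
  add 100.176.219.48/28 -> H0 at depth 28
  add 124.84.76.214/32 -> H6 at depth 32
  del 0.0.0.0/0 (clear depth 0)
  lookup 100.176.219.48: bits 0110010010110000110110110011 walk d0:-→d1:-→d2:-→d3:-→d4:-→d5:-→d6:-→d7:-→d8:-→d9:-→d10:-→d11:-→d12:-→d13:-→d14:-→d15:-→d16:-→d17:-→d18:H6→d19:-→d20:-→d21:-→d22:-→d23:-→d24:-→d25:-→d26:-→d27:-→d28:H0 -> H0
  lookup 124.84.76.214: bits 01111100010101000100110011010110 walk d0:-→d1:-→d2:-→d3:-→d4:-→d5:-→d6:-→d7:-→d8:-→d9:-→d10:-→d11:-→d12:-→d13:-→d14:-→d15:-→d16:-→d17:-→d18:-→d19:-→d20:-→d21:-→d22:-→d23:-→d24:-→d25:-→d26:-→d27:-→d28:-→d29:-→d30:-→d31:-→d32:H6 -> H6
  add 124.84.0.0/16 -> H6 at depth 16
  lookup 124.84.76.214: bits 01111100010101000100110011010110 walk d0:-→d1:-→d2:-→d3:-→d4:-→d5:-→d6:-→d7:-→d8:-→d9:-→d10:-→d11:-→d12:-→d13:-→d14:-→d15:-→d16:H6→d17:-→d18:-→d19:-→d20:-→d21:-→d22:-→d23:-→d24:-→d25:-→d26:-→d27:-→d28:-→d29:-→d30:-→d31:-→d32:H6 -> H6
  add 100.176.219.55/32 -> H6 at depth 32
  lookup 124.84.76.214: bits 01111100010101000100110011010110 walk d0:-→d1:-→d2:-→d3:-→d4:-→d5:-→d6:-→d7:-→d8:-→d9:-→d10:-→d11:-→d12:-→d13:-→d14:-→d15:-→d16:H6→d17:-→d18:-→d19:-→d20:-→d21:-→d22:-→d23:-→d24:-→d25:-→d26:-→d27:-→d28:-→d29:-→d30:-→d31:-→d32:H6 -> H6
  add 100.176.219.0/24 -> H5 at depth 24
  add 100.176.219.0/24 -> H4 at depth 24
  add 124.0.0.0/8 -> H0 at depth 8
  lookup 124.0.0.27: bits 011111000 walk d0:-→d1:-→d2:-→d3:-→d4:-→d5:-→d6:-→d7:-→d8:H0→d9:- -> H0
  add 124.84.76.214/32 -> H0 at depth 32
  add 0.0.0.0/3 -> H2 at depth 3
  lookup 124.84.76.214: bits 01111100010101000100110011010110 walk d0:-→d1:-→d2:-→d3:-→d4:-→d5:-→d6:-→d7:-→d8:H0→d9:-→d10:-→d11:-→d12:-→d13:-→d14:-→d15:-→d16:H6→d17:-→d18:-→d19:-→d20:-→d21:-→d22:-→d23:-→d24:-→d25:-→d26:-→d27:-→d28:-→d29:-→d30:-→d31:-→d32:H0 -> H0
  lookup 100.176.219.50: bits 01100100101100001101101100110 walk d0:-→d1:-→d2:-→d3:-→d4:-→d5:-→d6:-→d7:-→d8:-→d9:-→d10:-→d11:-→d12:-→d13:-→d14:-→d15:-→d16:-→d17:-→d18:H6→d19:-→d20:-→d21:-→d22:-→d23:-→d24:H4→d25:-→d26:-→d27:-→d28:H0→d29:- -> H0
  add 124.84.0.0/16 -> H2 at depth 16
  add 100.176.0.0/16 -> H2 at depth 16
  add 100.176.208.0/20 -> H5 at depth 20
  add 124.84.0.0/16 -> H5 at depth 16
  add 100.176.0.0/16 -> H3 at depth 16
  lookup 124.84.0.17: bits 01111100010101000 walk d0:-→d1:-→d2:-→d3:-→d4:-→d5:-→d6:-→d7:-→d8:H0→d9:-→d10:-→d11:-→d12:-→d13:-→d14:-→d15:-→d16:H5→d17:- -> H5
  lookup 100.176.192.2: bits 0110010010110000110 walk d0:-→d1:-→d2:-→d3:-→d4:-→d5:-→d6:-→d7:-→d8:-→d9:-→d10:-→d11:-→d12:-→d13:-→d14:-→d15:-→d16:H3→d17:-→d18:H6→d19:- -> H6
  del 100.176.219.0/24 (clear depth 24)
  lookup 100.176.208.81: bits 01100100101100001101 walk d0:-→d1:-→d2:-→d3:-→d4:-→d5:-→d6:-→d7:-→d8:-→d9:-→d10:-→d11:-→d12:-→d13:-→d14:-→d15:-→d16:H3→d17:-→d18:H6→d19:-→d20:H5 -> H5
  add 124.84.76.214/32 -> H0 at depth 32
  lookup 0.0.0.4: bits 000 walk d0:-→d1:-→d2:-→d3:H2 -> H2
  lookup 0.5.93.142: bits 000 walk d0:-→d1:-→d2:-→d3:H2 -> H2
  add 100.176.219.0/24 -> H6 at depth 24
  add 124.84.76.208/28 -> H1 at depth 28
  add 124.0.0.0/8 -> H0 at depth 8
  lookup 253.181.233.254: bits ε walk d0:- -> no-route

== LOOKUPS ==
["H1","H6","H0","H6","H6","H6","H0","H0","H0","H5","H6","H5","H2","H2","no-route"]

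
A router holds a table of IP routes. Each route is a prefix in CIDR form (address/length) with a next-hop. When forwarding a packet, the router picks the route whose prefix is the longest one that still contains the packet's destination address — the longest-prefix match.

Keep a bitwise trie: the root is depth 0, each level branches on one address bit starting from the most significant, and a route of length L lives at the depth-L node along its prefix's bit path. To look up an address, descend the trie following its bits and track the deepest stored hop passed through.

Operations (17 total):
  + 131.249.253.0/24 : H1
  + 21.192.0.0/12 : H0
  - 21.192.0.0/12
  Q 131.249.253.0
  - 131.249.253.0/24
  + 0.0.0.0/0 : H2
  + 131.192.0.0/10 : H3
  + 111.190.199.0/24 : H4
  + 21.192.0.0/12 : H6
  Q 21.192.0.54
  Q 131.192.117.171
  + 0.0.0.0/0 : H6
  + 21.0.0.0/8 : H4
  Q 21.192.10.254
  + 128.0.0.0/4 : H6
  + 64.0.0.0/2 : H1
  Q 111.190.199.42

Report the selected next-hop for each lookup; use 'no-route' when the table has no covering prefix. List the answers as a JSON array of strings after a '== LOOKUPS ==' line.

Trace:
  add 131.249.253.0/24 -> H1 at depth 24
  add 21.192.0.0/12 -> H0 at depth 12
  - 21.192.0.0/12 clear@12
  Q 131.249.253.0: descend 100000111111100111111101 ; hops seen [H1] ; pick H1
  - 131.249.253.0/24 clear@24
  add 0.0.0.0/0 -> H2 at depth 0
  add 131.192.0.0/10 -> H3 at depth 10
  add 111.190.199.0/24 -> H4 at depth 24
  add 21.192.0.0/12 -> H6 at depth 12
  Q 21.192.0.54: descend 000101011100 ; hops seen [H2,H6] ; pick H6
  Q 131.192.117.171: descend 1000001111 ; hops seen [H2,H3] ; pick H3
  add 0.0.0.0/0 -> H6 at depth 0
  add 21.0.0.0/8 -> H4 at depth 8
  Q 21.192.10.254: descend 000101011100 ; hops seen [H6,H4,H6] ; pick H6
  add 128.0.0.0/4 -> H6 at depth 4
  add 64.0.0.0/2 -> H1 at depth 2
  Q 111.190.199.42: descend 011011111011111011000111 ; hops seen [H6,H1,H4] ; pick H4

== LOOKUPS ==
["H1","H6","H3","H6","H4"]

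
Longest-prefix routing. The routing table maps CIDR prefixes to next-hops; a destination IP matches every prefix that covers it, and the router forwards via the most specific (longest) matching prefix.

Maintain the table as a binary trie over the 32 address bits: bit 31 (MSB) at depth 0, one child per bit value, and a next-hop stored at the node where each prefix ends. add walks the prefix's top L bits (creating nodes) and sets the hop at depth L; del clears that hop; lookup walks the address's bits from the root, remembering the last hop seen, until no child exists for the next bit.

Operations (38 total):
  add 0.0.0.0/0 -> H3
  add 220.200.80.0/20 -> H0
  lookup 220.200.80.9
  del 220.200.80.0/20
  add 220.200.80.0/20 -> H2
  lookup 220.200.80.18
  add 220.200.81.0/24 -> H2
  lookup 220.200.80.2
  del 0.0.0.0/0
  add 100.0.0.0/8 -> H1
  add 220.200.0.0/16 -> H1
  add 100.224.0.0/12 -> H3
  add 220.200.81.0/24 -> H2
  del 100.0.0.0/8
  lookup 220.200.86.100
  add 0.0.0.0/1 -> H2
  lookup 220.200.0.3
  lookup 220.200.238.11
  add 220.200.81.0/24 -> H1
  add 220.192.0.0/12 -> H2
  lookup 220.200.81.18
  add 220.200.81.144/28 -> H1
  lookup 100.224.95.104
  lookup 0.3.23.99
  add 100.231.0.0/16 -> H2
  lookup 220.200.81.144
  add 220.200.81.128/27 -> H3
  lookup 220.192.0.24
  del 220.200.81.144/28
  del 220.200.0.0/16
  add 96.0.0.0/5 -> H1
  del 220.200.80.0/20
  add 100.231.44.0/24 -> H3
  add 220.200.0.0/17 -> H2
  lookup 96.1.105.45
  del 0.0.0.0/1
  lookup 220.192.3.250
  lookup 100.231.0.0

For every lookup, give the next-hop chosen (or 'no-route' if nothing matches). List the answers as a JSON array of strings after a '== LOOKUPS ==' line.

Process each operation:
  + 0.0.0.0/0 (H3) depth=0
  + 220.200.80.0/20 (H0) depth=20
  Q 220.200.80.9: descend 11011100110010000101 ; hops seen [H3,H0] ; pick H0
  - 220.200.80.0/20 clear@20
  + 220.200.80.0/20 (H2) depth=20
  Q 220.200.80.18: descend 11011100110010000101 ; hops seen [H3,H2] ; pick H2
  + 220.200.81.0/24 (H2) depth=24
  Q 220.200.80.2: descend 11011100110010000101000 ; hops seen [H3,H2] ; pick H2
  - 0.0.0.0/0 clear@0
  + 100.0.0.0/8 (H1) depth=8
  + 220.200.0.0/16 (H1) depth=16
  + 100.224.0.0/12 (H3) depth=12
  + 220.200.81.0/24 (H2) depth=24
  - 100.0.0.0/8 clear@8
  Q 220.200.86.100: descend 110111001100100001010 ; hops seen [H1,H2] ; pick H2
  + 0.0.0.0/1 (H2) depth=1
  Q 220.200.0.3: descend 11011100110010000 ; hops seen [H1] ; pick H1
  Q 220.200.238.11: descend 1101110011001000 ; hops seen [H1] ; pick H1
  + 220.200.81.0/24 (H1) depth=24
  + 220.192.0.0/12 (H2) depth=12
  Q 220.200.81.18: descend 110111001100100001010001 ; hops seen [H2,H1,H2,H1] ; pick H1
  + 220.200.81.144/28 (H1) depth=28
  Q 100.224.95.104: descend 011001001110 ; hops seen [H2,H3] ; pick H3
  Q 0.3.23.99: descend 0 ; hops seen [H2] ; pick H2
  + 100.231.0.0/16 (H2) depth=16
  Q 220.200.81.144: descend 1101110011001000010100011001 ; hops seen [H2,H1,H2,H1,H1] ; pick H1
  + 220.200.81.128/27 (H3) depth=27
  Q 220.192.0.24: descend 110111001100 ; hops seen [H2] ; pick H2
  - 220.200.81.144/28 clear@28
  - 220.200.0.0/16 clear@16
  + 96.0.0.0/5 (H1) depth=5
  - 220.200.80.0/20 clear@20
  + 100.231.44.0/24 (H3) depth=24
  + 220.200.0.0/17 (H2) depth=17
  Q 96.1.105.45: descend 01100 ; hops seen [H2,H1] ; pick H1
  - 0.0.0.0/1 clear@1
  Q 220.192.3.250: descend 110111001100 ; hops seen [H2] ; pick H2
  Q 100.231.0.0: descend 011001001110011100 ; hops seen [H1,H3,H2] ; pick H2

== LOOKUPS ==
["H0","H2","H2","H2","H1","H1","H1","H3","H2","H1","H2","H1","H2","H2"]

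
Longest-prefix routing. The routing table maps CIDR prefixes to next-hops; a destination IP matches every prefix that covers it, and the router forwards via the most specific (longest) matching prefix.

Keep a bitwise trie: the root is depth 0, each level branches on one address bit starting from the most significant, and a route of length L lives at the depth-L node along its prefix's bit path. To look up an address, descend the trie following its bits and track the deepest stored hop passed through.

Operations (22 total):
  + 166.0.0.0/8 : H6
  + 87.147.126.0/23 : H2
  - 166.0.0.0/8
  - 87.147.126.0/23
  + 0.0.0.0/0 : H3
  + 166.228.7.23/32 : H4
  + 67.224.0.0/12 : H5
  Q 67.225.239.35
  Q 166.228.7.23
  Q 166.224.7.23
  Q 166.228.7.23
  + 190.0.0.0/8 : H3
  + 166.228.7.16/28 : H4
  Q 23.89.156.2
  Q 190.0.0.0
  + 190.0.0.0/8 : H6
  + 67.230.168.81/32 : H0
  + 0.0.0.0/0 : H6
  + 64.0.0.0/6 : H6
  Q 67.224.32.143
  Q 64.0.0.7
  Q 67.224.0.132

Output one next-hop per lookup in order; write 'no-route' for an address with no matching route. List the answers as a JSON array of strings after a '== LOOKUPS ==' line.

Process each operation:
  add 166.0.0.0/8 -> H6 at depth 8
  add 87.147.126.0/23 -> H2 at depth 23
  del 166.0.0.0/8 (clear depth 8)
  del 87.147.126.0/23 (clear depth 23)
  add 0.0.0.0/0 -> H3 at depth 0
  add 166.228.7.23/32 -> H4 at depth 32
  add 67.224.0.0/12 -> H5 at depth 12
  ? 67.225.239.35  path d0:H3→d1:-→d2:-→d3:-→d4:-→d5:-→d6:-→d7:-→d8:-→d9:-→d10:-→d11:-→d12:H5  best=H5
  ? 166.228.7.23  path d0:H3→d1:-→d2:-→d3:-→d4:-→d5:-→d6:-→d7:-→d8:-→d9:-→d10:-→d11:-→d12:-→d13:-→d14:-→d15:-→d16:-→d17:-→d18:-→d19:-→d20:-→d21:-→d22:-→d23:-→d24:-→d25:-→d26:-→d27:-→d28:-→d29:-→d30:-→d31:-→d32:H4  best=H4
  ? 166.224.7.23  path d0:H3→d1:-→d2:-→d3:-→d4:-→d5:-→d6:-→d7:-→d8:-→d9:-→d10:-→d11:-→d12:-→d13:-  best=H3
  ? 166.228.7.23  path d0:H3→d1:-→d2:-→d3:-→d4:-→d5:-→d6:-→d7:-→d8:-→d9:-→d10:-→d11:-→d12:-→d13:-→d14:-→d15:-→d16:-→d17:-→d18:-→d19:-→d20:-→d21:-→d22:-→d23:-→d24:-→d25:-→d26:-→d27:-→d28:-→d29:-→d30:-→d31:-→d32:H4  best=H4
  add 190.0.0.0/8 -> H3 at depth 8
  add 166.228.7.16/28 -> H4 at depth 28
  ? 23.89.156.2  path d0:H3→d1:-  best=H3
  ? 190.0.0.0  path d0:H3→d1:-→d2:-→d3:-→d4:-→d5:-→d6:-→d7:-→d8:H3  best=H3
  add 190.0.0.0/8 -> H6 at depth 8
  add 67.230.168.81/32 -> H0 at depth 32
  add 0.0.0.0/0 -> H6 at depth 0
  add 64.0.0.0/6 -> H6 at depth 6
  ? 67.224.32.143  path d0:H6→d1:-→d2:-→d3:-→d4:-→d5:-→d6:H6→d7:-→d8:-→d9:-→d10:-→d11:-→d12:H5→d13:-  best=H5
  ? 64.0.0.7  path d0:H6→d1:-→d2:-→d3:-→d4:-→d5:-→d6:H6  best=H6
  ? 67.224.0.132  path d0:H6→d1:-→d2:-→d3:-→d4:-→d5:-→d6:H6→d7:-→d8:-→d9:-→d10:-→d11:-→d12:H5→d13:-  best=H5

== LOOKUPS ==
["H5","H4","H3","H4","H3","H3","H5","H6","H5"]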